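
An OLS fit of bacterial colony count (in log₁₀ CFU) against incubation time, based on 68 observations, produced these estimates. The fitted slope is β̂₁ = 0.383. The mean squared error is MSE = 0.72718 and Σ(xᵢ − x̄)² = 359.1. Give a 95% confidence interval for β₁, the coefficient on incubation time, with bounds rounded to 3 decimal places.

SE(β̂₁) = √(MSE/Sₓₓ) = √(0.72718/359.1) = 0.0450001.
df = n − 2 = 66.
t* = t_{0.025, 66} = 1.996564.
Margin = t* × SE = 1.996564 × 0.0450001 = 0.08985.
CI: 0.383 ± 0.08985 → (0.293, 0.473).
With 95% confidence, each one-unit increase in incubation time is associated with a change of between 0.293 and 0.473 log₁₀ CFU in bacterial colony count.

(0.293, 0.473)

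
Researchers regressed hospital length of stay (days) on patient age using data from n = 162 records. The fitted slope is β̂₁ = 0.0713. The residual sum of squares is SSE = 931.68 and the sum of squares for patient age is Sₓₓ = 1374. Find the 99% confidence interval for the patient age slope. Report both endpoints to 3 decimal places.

(-0.098, 0.241)

MSE = SSE/(n − 2) = 931.68/160 = 5.823.
SE(β̂₁) = √(MSE/Sₓₓ) = √(5.823/1374) = 0.0650999.
df = n − 2 = 160.
t* = t_{0.005, 160} = 2.606906.
Margin = t* × SE = 2.606906 × 0.0650999 = 0.16971.
CI: 0.0713 ± 0.16971 → (-0.098, 0.241).
With 99% confidence, each one-unit increase in patient age is associated with a change of between -0.098 and 0.241 days in hospital length of stay.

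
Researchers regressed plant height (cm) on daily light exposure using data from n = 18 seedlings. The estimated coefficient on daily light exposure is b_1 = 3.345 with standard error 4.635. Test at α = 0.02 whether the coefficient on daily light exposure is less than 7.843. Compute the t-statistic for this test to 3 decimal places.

t = -0.970

H₀: β₁ = 7.843 vs H₁: β₁ < 7.843.
t = (b_1 − β₁⁰)/SE = (3.345 − 7.843) / 4.635 = -0.970.
df = n − 2 = 18 − 2 = 16.
One-sided p ≈ 0.1731, which is ≥ 0.02, so fail to reject H₀.
The data do not give significant evidence that the true slope on daily light exposure is below 7.843 cm per unit.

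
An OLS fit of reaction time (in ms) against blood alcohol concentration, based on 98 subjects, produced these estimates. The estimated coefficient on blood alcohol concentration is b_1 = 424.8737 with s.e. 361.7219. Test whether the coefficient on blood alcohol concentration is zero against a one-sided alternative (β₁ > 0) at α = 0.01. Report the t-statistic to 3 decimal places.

t = 1.175

H₀: β₁ = 0 vs H₁: β₁ > 0.
t = (b_1 − β₁⁰)/SE = 424.8737 / 361.7219 = 1.175.
df = n − 2 = 98 − 2 = 96.
One-sided p ≈ 0.1215, which is ≥ 0.01, so fail to reject H₀.
The data do not give significant evidence that the true slope on blood alcohol concentration is positive.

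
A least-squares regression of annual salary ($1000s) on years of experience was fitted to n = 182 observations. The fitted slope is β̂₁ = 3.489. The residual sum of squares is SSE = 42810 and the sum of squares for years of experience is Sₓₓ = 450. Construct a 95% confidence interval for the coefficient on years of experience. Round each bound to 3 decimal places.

(2.054, 4.924)

MSE = SSE/(n − 2) = 42810/180 = 237.833.
SE(β̂₁) = √(MSE/Sₓₓ) = √(237.833/450) = 0.726993.
df = n − 2 = 180.
t* = t_{0.025, 180} = 1.973231.
Margin = t* × SE = 1.973231 × 0.726993 = 1.43452.
CI: 3.489 ± 1.43452 → (2.054, 4.924).
With 95% confidence, each one-unit increase in years of experience is associated with a change of between 2.054 and 4.924 $1000s in annual salary.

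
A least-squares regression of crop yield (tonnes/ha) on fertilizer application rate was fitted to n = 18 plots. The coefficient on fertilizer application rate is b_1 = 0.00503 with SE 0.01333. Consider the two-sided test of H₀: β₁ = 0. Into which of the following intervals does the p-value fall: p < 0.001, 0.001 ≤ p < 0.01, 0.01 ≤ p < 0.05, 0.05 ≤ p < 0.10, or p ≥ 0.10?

p ≥ 0.10

t = 0.00503 / 0.01333 = 0.377.
df = n − 2 = 18 − 2 = 16.
Two-sided p = 2·P(T_{16} > |t|) ≈ 0.7109.
So p ≥ 0.10.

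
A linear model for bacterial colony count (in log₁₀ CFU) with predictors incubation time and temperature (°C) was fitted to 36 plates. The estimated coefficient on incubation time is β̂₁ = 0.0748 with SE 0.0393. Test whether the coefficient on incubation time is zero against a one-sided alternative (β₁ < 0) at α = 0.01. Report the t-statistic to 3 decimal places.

t = 1.903

H₀: β₁ = 0 vs H₁: β₁ < 0.
t = (β̂₁ − β₁⁰)/SE = 0.0748 / 0.0393 = 1.903.
df = n − k − 1 = 36 − 2 − 1 = 33.
One-sided p ≈ 0.9671, which is ≥ 0.01, so fail to reject H₀.
The data do not give significant evidence that the true slope on incubation time is negative, holding the other predictors fixed.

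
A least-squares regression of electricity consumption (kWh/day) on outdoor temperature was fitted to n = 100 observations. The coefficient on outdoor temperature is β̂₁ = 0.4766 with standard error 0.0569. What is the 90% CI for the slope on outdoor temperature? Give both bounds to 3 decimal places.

df = n − 2 = 100 − 2 = 98.
t* = t_{0.05, 98} = 1.660551.
Margin = t* × SE = 1.660551 × 0.0569 = 0.09449.
CI: 0.4766 ± 0.09449 → (0.382, 0.571).
With 90% confidence, each one-unit increase in outdoor temperature is associated with a change of between 0.382 and 0.571 kWh/day in electricity consumption.

(0.382, 0.571)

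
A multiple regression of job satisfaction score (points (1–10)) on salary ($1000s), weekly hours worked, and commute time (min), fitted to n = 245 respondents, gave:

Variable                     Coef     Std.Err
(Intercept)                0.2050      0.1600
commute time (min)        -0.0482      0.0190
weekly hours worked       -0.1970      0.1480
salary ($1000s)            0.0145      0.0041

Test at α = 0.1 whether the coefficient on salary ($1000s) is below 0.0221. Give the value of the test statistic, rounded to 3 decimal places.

t = -1.854

Read off: b = 0.0145, SE = 0.0041 for salary ($1000s).
H₀: β₁ = 0.0221 vs H₁: β₁ < 0.0221.
t = (0.0145 − 0.0221) / 0.0041 = -1.854.
df = n − k − 1 = 245 − 3 − 1 = 241.
One-sided p ≈ 0.0325, which is < 0.1, so reject H₀.
There is evidence that the true slope on salary ($1000s) is below 0.0221 points (1–10) per unit, holding the other predictors fixed.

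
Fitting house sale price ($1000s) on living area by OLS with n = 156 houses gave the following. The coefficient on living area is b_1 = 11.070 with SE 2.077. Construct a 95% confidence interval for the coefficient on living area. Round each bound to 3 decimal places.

df = n − 2 = 156 − 2 = 154.
t* = t_{0.025, 154} = 1.975488.
Margin = t* × SE = 1.975488 × 2.077 = 4.10309.
CI: 11.070 ± 4.10309 → (6.967, 15.173).
With 95% confidence, each one-unit increase in living area is associated with a change of between 6.967 and 15.173 $1000s in house sale price.

(6.967, 15.173)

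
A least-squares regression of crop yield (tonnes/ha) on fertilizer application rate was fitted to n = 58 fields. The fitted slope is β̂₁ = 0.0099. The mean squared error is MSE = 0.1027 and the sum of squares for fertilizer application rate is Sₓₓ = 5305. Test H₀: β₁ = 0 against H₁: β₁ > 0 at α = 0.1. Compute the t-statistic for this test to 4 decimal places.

SE(β̂₁) = √(MSE/Sₓₓ) = √(0.1027/5305) = 0.0043999.
t = 0.0099 / 0.0043999 = 2.2501.
df = n − 2 = 56.
One-sided p ≈ 0.0142, which is < 0.1, so reject H₀.
There is evidence that the true slope on fertilizer application rate is positive.

t = 2.2501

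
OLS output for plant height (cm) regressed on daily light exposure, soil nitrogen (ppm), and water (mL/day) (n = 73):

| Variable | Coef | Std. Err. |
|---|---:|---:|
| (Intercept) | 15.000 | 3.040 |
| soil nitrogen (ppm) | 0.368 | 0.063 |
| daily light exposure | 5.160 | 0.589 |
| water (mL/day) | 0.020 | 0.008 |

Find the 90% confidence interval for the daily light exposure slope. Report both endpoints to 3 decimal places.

Read off: b = 5.160, SE = 0.589 for daily light exposure.
df = n − k − 1 = 73 − 3 − 1 = 69.
t* = t_{0.05, 69} = 1.667239.
Margin = t* × SE = 1.667239 × 0.589 = 0.98200.
CI: 5.160 ± 0.98200 → (4.178, 6.142).

(4.178, 6.142)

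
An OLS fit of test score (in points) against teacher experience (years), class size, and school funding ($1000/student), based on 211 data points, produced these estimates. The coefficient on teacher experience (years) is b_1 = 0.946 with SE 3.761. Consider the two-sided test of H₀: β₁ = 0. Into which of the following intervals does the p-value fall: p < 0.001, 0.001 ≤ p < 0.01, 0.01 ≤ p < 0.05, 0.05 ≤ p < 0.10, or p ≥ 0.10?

p ≥ 0.10

t = 0.946 / 3.761 = 0.252.
df = n − k − 1 = 211 − 3 − 1 = 207.
Two-sided p = 2·P(T_{207} > |t|) ≈ 0.8017.
So p ≥ 0.10.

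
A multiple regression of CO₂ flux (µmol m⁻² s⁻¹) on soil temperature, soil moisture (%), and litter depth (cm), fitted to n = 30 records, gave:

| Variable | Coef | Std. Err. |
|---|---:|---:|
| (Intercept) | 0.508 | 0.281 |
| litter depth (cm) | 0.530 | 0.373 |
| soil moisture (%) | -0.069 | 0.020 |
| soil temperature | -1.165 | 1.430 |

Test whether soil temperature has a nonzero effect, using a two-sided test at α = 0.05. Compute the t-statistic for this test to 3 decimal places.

t = -0.815

Read off: b = -1.165, SE = 1.430 for soil temperature.
H₀: β₁ = 0 vs H₁: β₁ ≠ 0.
t = -1.165 / 1.430 = -0.815.
df = n − k − 1 = 30 − 3 − 1 = 26.
Two-sided p ≈ 0.4227, which is ≥ 0.05, so fail to reject H₀.
The data do not give significant evidence of an association between soil temperature and CO₂ flux, after adjusting for the other predictors.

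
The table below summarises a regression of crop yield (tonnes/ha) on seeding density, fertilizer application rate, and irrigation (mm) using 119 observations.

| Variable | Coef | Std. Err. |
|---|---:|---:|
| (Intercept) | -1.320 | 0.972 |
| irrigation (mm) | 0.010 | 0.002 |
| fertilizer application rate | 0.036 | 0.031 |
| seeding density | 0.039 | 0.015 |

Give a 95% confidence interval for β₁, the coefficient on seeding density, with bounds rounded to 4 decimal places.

Read off: b = 0.039, SE = 0.015 for seeding density.
df = n − k − 1 = 119 − 3 − 1 = 115.
t* = t_{0.025, 115} = 1.980808.
Margin = t* × SE = 1.980808 × 0.015 = 0.029712.
CI: 0.039 ± 0.029712 → (0.0093, 0.0687).

(0.0093, 0.0687)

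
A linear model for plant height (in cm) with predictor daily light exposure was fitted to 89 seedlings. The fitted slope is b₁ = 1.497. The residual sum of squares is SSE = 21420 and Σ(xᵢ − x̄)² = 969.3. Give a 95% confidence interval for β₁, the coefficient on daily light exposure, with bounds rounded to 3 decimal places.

MSE = SSE/(n − 2) = 21420/87 = 246.207.
SE(b₁) = √(MSE/Sₓₓ) = √(246.207/969.3) = 0.503989.
df = n − 2 = 87.
t* = t_{0.025, 87} = 1.987608.
Margin = t* × SE = 1.987608 × 0.503989 = 1.00173.
CI: 1.497 ± 1.00173 → (0.495, 2.499).
With 95% confidence, each one-unit increase in daily light exposure is associated with a change of between 0.495 and 2.499 cm in plant height.

(0.495, 2.499)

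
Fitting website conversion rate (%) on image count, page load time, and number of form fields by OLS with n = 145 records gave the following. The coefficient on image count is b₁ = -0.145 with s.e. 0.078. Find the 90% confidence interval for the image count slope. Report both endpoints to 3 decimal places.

(-0.274, -0.016)

df = n − k − 1 = 145 − 3 − 1 = 141.
t* = t_{0.05, 141} = 1.655732.
Margin = t* × SE = 1.655732 × 0.078 = 0.12915.
CI: -0.145 ± 0.12915 → (-0.274, -0.016).
With 90% confidence, each one-unit increase in image count is associated with a change of between -0.274 and -0.016 % in website conversion rate, holding the other predictors fixed.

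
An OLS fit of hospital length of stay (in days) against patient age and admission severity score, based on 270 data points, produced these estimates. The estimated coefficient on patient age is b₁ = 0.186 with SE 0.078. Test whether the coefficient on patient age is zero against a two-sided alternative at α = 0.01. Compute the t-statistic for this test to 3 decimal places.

t = 2.385

H₀: β₁ = 0 vs H₁: β₁ ≠ 0.
t = (b₁ − β₁⁰)/SE = 0.186 / 0.078 = 2.385.
df = n − k − 1 = 270 − 2 − 1 = 267.
Two-sided p ≈ 0.0178, which is ≥ 0.01, so fail to reject H₀.
The data do not give significant evidence of an association between patient age and hospital length of stay, after adjusting for the other predictors.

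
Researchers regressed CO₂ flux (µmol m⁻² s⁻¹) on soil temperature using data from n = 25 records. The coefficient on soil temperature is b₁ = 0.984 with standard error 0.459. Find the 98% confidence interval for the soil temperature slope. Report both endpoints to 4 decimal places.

df = n − 2 = 25 − 2 = 23.
t* = t_{0.01, 23} = 2.499867.
Margin = t* × SE = 2.499867 × 0.459 = 1.147439.
CI: 0.984 ± 1.147439 → (-0.1634, 2.1314).
With 98% confidence, each one-unit increase in soil temperature is associated with a change of between -0.1634 and 2.1314 µmol m⁻² s⁻¹ in CO₂ flux.

(-0.1634, 2.1314)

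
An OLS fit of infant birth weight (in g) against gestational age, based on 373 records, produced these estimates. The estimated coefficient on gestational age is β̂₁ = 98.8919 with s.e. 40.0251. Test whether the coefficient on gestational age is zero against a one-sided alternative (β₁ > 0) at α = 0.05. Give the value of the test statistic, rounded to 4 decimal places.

t = 2.4707

H₀: β₁ = 0 vs H₁: β₁ > 0.
t = (β̂₁ − β₁⁰)/SE = 98.8919 / 40.0251 = 2.4707.
df = n − 2 = 373 − 2 = 371.
One-sided p ≈ 0.0070, which is < 0.05, so reject H₀.
There is evidence that the true slope on gestational age is positive.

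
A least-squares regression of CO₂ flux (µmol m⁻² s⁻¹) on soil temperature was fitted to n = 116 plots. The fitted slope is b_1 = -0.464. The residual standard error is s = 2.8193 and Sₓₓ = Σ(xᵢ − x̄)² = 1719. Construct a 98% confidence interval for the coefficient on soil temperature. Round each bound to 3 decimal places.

SE(b_1) = s/√Sₓₓ = 2.8193/√1719 = 0.0679991.
df = n − 2 = 114.
t* = t_{0.01, 114} = 2.359504.
Margin = t* × SE = 2.359504 × 0.0679991 = 0.16044.
CI: -0.464 ± 0.16044 → (-0.624, -0.304).
With 98% confidence, each one-unit increase in soil temperature is associated with a change of between -0.624 and -0.304 µmol m⁻² s⁻¹ in CO₂ flux.

(-0.624, -0.304)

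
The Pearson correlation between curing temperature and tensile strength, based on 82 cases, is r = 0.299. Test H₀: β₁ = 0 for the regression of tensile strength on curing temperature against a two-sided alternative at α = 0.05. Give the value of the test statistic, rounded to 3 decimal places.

t = 2.803

t = r·√(n − 2)/√(1 − r²) = 0.299·√80/√0.910599 = 2.803.
df = n − 2 = 80.
Two-sided p ≈ 0.0064, which is < 0.05, so reject H₀.
There is evidence of a linear association between curing temperature and tensile strength.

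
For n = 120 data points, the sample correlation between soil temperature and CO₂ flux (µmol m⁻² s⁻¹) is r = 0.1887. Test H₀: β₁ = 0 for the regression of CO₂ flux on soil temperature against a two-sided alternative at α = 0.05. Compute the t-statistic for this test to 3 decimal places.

t = 2.087

t = r·√(n − 2)/√(1 − r²) = 0.1887·√118/√0.964392 = 2.087.
df = n − 2 = 118.
Two-sided p ≈ 0.0390, which is < 0.05, so reject H₀.
There is evidence of a linear association between soil temperature and CO₂ flux.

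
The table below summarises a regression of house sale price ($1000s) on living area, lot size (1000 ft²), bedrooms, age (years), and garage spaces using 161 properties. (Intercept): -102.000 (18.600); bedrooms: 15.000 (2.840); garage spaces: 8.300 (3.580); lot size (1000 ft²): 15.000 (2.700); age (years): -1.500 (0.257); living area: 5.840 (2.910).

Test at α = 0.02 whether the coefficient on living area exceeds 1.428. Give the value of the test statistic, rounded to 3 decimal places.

Read off: b = 5.840, SE = 2.910 for living area.
H₀: β₁ = 1.428 vs H₁: β₁ > 1.428.
t = (5.840 − 1.428) / 2.910 = 1.516.
df = n − k − 1 = 161 − 5 − 1 = 155.
One-sided p ≈ 0.0658, which is ≥ 0.02, so fail to reject H₀.
The data do not give significant evidence that the true slope on living area exceeds 1.428 $1000s per unit, holding the other predictors fixed.

t = 1.516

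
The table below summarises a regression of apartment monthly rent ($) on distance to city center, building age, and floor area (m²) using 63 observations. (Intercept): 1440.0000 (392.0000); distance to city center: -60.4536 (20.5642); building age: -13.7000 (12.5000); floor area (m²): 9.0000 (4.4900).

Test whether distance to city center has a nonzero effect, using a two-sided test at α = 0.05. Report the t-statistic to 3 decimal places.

Read off: b = -60.4536, SE = 20.5642 for distance to city center.
H₀: β₁ = 0 vs H₁: β₁ ≠ 0.
t = -60.4536 / 20.5642 = -2.940.
df = n − k − 1 = 63 − 3 − 1 = 59.
Two-sided p ≈ 0.0047, which is < 0.05, so reject H₀.
There is evidence that distance to city center is associated with apartment monthly rent, holding the other predictors fixed.

t = -2.940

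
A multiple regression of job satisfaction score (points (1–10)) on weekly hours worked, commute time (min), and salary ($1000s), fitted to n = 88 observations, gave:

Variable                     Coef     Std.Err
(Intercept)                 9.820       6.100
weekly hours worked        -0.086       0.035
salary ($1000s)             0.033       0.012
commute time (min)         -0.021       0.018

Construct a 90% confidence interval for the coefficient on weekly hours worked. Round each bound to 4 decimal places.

Read off: b = -0.086, SE = 0.035 for weekly hours worked.
df = n − k − 1 = 88 − 3 − 1 = 84.
t* = t_{0.05, 84} = 1.663197.
Margin = t* × SE = 1.663197 × 0.035 = 0.058212.
CI: -0.086 ± 0.058212 → (-0.1442, -0.0278).

(-0.1442, -0.0278)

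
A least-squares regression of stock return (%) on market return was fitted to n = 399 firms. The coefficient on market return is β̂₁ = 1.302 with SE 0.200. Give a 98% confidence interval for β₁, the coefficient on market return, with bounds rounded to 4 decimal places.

df = n − 2 = 399 − 2 = 397.
t* = t_{0.01, 397} = 2.335777.
Margin = t* × SE = 2.335777 × 0.200 = 0.467155.
CI: 1.302 ± 0.467155 → (0.8348, 1.7692).
With 98% confidence, each one-unit increase in market return is associated with a change of between 0.8348 and 1.7692 % in stock return.

(0.8348, 1.7692)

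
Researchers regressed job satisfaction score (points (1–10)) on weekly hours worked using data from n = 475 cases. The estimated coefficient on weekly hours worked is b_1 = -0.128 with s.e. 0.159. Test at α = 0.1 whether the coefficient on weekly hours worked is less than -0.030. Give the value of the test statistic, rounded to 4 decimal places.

H₀: β₁ = -0.030 vs H₁: β₁ < -0.030.
t = (b_1 − β₁⁰)/SE = (-0.128 − (-0.030)) / 0.159 = -0.6164.
df = n − 2 = 475 − 2 = 473.
One-sided p ≈ 0.2690, which is ≥ 0.1, so fail to reject H₀.
The data do not give significant evidence that the true slope on weekly hours worked is below -0.030 points (1–10) per unit.

t = -0.6164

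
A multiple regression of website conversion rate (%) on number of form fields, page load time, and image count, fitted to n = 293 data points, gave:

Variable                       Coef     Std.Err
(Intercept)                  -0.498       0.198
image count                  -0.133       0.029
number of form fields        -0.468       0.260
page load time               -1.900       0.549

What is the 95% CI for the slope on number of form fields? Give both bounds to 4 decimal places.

(-0.9797, 0.0437)

Read off: b = -0.468, SE = 0.260 for number of form fields.
df = n − k − 1 = 293 − 3 − 1 = 289.
t* = t_{0.025, 289} = 1.968206.
Margin = t* × SE = 1.968206 × 0.260 = 0.511734.
CI: -0.468 ± 0.511734 → (-0.9797, 0.0437).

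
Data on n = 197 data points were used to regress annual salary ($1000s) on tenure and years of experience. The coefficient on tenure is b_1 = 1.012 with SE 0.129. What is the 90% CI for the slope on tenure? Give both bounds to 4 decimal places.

(0.7988, 1.2252)

df = n − k − 1 = 197 − 2 − 1 = 194.
t* = t_{0.05, 194} = 1.652746.
Margin = t* × SE = 1.652746 × 0.129 = 0.213204.
CI: 1.012 ± 0.213204 → (0.7988, 1.2252).
With 90% confidence, each one-unit increase in tenure is associated with a change of between 0.7988 and 1.2252 $1000s in annual salary, holding the other predictors fixed.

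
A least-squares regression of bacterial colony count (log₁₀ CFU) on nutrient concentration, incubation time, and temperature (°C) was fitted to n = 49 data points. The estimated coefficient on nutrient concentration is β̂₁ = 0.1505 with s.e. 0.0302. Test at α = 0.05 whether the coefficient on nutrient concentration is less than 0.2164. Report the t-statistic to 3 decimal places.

H₀: β₁ = 0.2164 vs H₁: β₁ < 0.2164.
t = (β̂₁ − β₁⁰)/SE = (0.1505 − 0.2164) / 0.0302 = -2.182.
df = n − k − 1 = 49 − 3 − 1 = 45.
One-sided p ≈ 0.0172, which is < 0.05, so reject H₀.
There is evidence that the true slope on nutrient concentration is below 0.2164 log₁₀ CFU per unit, holding the other predictors fixed.

t = -2.182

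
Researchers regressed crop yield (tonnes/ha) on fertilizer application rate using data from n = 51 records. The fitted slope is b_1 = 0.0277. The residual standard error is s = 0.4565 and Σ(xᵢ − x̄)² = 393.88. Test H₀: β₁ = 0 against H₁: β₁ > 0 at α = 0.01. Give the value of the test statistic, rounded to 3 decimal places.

SE(b_1) = s/√Sₓₓ = 0.4565/√393.88 = 0.0230016.
t = 0.0277 / 0.0230016 = 1.204.
df = n − 2 = 49.
One-sided p ≈ 0.1171, which is ≥ 0.01, so fail to reject H₀.
The data do not give significant evidence that the true slope on fertilizer application rate is positive.

t = 1.204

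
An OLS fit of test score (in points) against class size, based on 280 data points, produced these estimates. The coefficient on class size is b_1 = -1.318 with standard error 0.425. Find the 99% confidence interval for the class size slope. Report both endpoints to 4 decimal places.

(-2.4203, -0.2157)

df = n − 2 = 280 − 2 = 278.
t* = t_{0.005, 278} = 2.59363.
Margin = t* × SE = 2.59363 × 0.425 = 1.102293.
CI: -1.318 ± 1.102293 → (-2.4203, -0.2157).
With 99% confidence, each one-unit increase in class size is associated with a change of between -2.4203 and -0.2157 points in test score.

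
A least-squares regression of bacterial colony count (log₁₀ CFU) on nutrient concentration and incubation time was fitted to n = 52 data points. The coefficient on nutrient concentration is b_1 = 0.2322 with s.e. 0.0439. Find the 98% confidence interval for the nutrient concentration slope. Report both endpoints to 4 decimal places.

(0.1266, 0.3378)

df = n − k − 1 = 52 − 2 − 1 = 49.
t* = t_{0.01, 49} = 2.404892.
Margin = t* × SE = 2.404892 × 0.0439 = 0.105575.
CI: 0.2322 ± 0.105575 → (0.1266, 0.3378).
With 98% confidence, each one-unit increase in nutrient concentration is associated with a change of between 0.1266 and 0.3378 log₁₀ CFU in bacterial colony count, holding the other predictors fixed.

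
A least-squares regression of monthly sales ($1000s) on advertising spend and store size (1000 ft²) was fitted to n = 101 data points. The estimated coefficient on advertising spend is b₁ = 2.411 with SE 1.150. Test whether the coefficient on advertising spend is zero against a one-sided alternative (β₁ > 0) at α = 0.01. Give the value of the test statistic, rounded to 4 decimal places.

H₀: β₁ = 0 vs H₁: β₁ > 0.
t = (b₁ − β₁⁰)/SE = 2.411 / 1.150 = 2.0965.
df = n − k − 1 = 101 − 2 − 1 = 98.
One-sided p ≈ 0.0193, which is ≥ 0.01, so fail to reject H₀.
The data do not give significant evidence that the true slope on advertising spend is positive, holding the other predictors fixed.

t = 2.0965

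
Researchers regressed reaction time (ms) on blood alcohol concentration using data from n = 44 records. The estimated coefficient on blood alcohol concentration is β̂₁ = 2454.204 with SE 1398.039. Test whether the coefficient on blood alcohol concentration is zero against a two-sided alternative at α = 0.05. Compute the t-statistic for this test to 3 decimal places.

t = 1.755

H₀: β₁ = 0 vs H₁: β₁ ≠ 0.
t = (β̂₁ − β₁⁰)/SE = 2454.204 / 1398.039 = 1.755.
df = n − 2 = 44 − 2 = 42.
Two-sided p ≈ 0.0865, which is ≥ 0.05, so fail to reject H₀.
The data do not give significant evidence of an association between blood alcohol concentration and reaction time.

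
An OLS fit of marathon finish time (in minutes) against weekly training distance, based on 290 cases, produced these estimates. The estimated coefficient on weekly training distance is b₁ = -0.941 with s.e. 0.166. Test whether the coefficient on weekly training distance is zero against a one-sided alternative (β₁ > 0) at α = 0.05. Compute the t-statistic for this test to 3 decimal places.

t = -5.669

H₀: β₁ = 0 vs H₁: β₁ > 0.
t = (b₁ − β₁⁰)/SE = -0.941 / 0.166 = -5.669.
df = n − 2 = 290 − 2 = 288.
One-sided p ≈ 1.0000, which is ≥ 0.05, so fail to reject H₀.
The data do not give significant evidence that the true slope on weekly training distance is positive.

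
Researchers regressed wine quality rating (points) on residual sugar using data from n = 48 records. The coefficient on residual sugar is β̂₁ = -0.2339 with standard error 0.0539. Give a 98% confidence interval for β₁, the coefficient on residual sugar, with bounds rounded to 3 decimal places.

(-0.364, -0.104)

df = n − 2 = 48 − 2 = 46.
t* = t_{0.01, 46} = 2.410188.
Margin = t* × SE = 2.410188 × 0.0539 = 0.12991.
CI: -0.2339 ± 0.12991 → (-0.364, -0.104).
With 98% confidence, each one-unit increase in residual sugar is associated with a change of between -0.364 and -0.104 points in wine quality rating.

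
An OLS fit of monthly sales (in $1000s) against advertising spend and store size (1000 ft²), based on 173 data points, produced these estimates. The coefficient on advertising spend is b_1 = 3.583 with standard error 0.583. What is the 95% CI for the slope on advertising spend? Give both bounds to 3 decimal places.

df = n − k − 1 = 173 − 2 − 1 = 170.
t* = t_{0.025, 170} = 1.974017.
Margin = t* × SE = 1.974017 × 0.583 = 1.15085.
CI: 3.583 ± 1.15085 → (2.432, 4.734).
With 95% confidence, each one-unit increase in advertising spend is associated with a change of between 2.432 and 4.734 $1000s in monthly sales, holding the other predictors fixed.

(2.432, 4.734)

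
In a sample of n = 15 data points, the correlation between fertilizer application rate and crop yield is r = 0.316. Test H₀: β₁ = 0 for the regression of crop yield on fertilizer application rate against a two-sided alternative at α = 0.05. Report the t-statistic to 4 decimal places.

t = r·√(n − 2)/√(1 − r²) = 0.316·√13/√0.900144 = 1.2009.
df = n − 2 = 13.
Two-sided p ≈ 0.2512, which is ≥ 0.05, so fail to reject H₀.
The data do not give significant evidence of a linear association between fertilizer application rate and crop yield.

t = 1.2009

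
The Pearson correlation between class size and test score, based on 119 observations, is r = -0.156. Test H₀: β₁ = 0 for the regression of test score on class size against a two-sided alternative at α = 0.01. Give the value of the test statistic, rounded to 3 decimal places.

t = -1.708

t = r·√(n − 2)/√(1 − r²) = -0.156·√117/√0.975664 = -1.708.
df = n − 2 = 117.
Two-sided p ≈ 0.0902, which is ≥ 0.01, so fail to reject H₀.
The data do not give significant evidence of a linear association between class size and test score.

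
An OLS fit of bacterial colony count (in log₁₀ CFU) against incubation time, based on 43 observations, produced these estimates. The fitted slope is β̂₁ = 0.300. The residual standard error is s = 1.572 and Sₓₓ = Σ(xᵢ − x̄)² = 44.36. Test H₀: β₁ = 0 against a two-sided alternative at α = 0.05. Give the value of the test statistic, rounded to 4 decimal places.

SE(β̂₁) = s/√Sₓₓ = 1.572/√44.36 = 0.236024.
t = 0.300 / 0.236024 = 1.2711.
df = n − 2 = 41.
Two-sided p ≈ 0.2109, which is ≥ 0.05, so fail to reject H₀.
The data do not give significant evidence of an association between incubation time and bacterial colony count.

t = 1.2711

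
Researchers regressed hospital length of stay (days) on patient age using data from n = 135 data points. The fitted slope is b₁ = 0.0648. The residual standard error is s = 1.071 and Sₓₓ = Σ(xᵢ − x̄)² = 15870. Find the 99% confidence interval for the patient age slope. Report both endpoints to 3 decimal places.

SE(b₁) = s/√Sₓₓ = 1.071/√15870 = 0.00850161.
df = n − 2 = 133.
t* = t_{0.005, 133} = 2.6133.
Margin = t* × SE = 2.6133 × 0.00850161 = 0.02222.
CI: 0.0648 ± 0.02222 → (0.043, 0.087).
With 99% confidence, each one-unit increase in patient age is associated with a change of between 0.043 and 0.087 days in hospital length of stay.

(0.043, 0.087)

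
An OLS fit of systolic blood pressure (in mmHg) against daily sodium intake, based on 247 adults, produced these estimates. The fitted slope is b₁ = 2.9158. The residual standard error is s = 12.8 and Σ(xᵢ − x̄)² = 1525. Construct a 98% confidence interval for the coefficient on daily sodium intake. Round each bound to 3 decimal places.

SE(b₁) = s/√Sₓₓ = 12.8/√1525 = 0.327774.
df = n − 2 = 245.
t* = t_{0.01, 245} = 2.341664.
Margin = t* × SE = 2.341664 × 0.327774 = 0.76754.
CI: 2.9158 ± 0.76754 → (2.148, 3.683).
With 98% confidence, each one-unit increase in daily sodium intake is associated with a change of between 2.148 and 3.683 mmHg in systolic blood pressure.

(2.148, 3.683)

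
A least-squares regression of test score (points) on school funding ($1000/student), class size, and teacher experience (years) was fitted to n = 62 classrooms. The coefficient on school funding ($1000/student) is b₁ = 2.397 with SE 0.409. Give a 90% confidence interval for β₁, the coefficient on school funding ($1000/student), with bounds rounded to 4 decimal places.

(1.7133, 3.0807)

df = n − k − 1 = 62 − 3 − 1 = 58.
t* = t_{0.05, 58} = 1.671553.
Margin = t* × SE = 1.671553 × 0.409 = 0.683665.
CI: 2.397 ± 0.683665 → (1.7133, 3.0807).
With 90% confidence, each one-unit increase in school funding ($1000/student) is associated with a change of between 1.7133 and 3.0807 points in test score, holding the other predictors fixed.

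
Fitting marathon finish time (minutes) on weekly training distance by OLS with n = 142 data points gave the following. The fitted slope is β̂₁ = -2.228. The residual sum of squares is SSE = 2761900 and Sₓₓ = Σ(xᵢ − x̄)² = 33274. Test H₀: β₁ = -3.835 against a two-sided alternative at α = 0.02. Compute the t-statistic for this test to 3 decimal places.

MSE = SSE/(n − 2) = 2761900/140 = 19727.9.
SE(β̂₁) = √(MSE/Sₓₓ) = √(19727.9/33274) = 0.769994.
t = (-2.228 − (-3.835)) / 0.769994 = 2.087.
df = n − 2 = 140.
Two-sided p ≈ 0.0387, which is ≥ 0.02, so fail to reject H₀.
The data are consistent with a true slope of -3.835 minutes per unit of weekly training distance.

t = 2.087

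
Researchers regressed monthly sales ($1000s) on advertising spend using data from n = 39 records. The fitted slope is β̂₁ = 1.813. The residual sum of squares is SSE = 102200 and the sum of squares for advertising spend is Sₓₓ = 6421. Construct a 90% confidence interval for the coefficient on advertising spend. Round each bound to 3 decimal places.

MSE = SSE/(n − 2) = 102200/37 = 2762.16.
SE(β̂₁) = √(MSE/Sₓₓ) = √(2762.16/6421) = 0.655878.
df = n − 2 = 37.
t* = t_{0.05, 37} = 1.687094.
Margin = t* × SE = 1.687094 × 0.655878 = 1.10653.
CI: 1.813 ± 1.10653 → (0.706, 2.920).
With 90% confidence, each one-unit increase in advertising spend is associated with a change of between 0.706 and 2.920 $1000s in monthly sales.

(0.706, 2.920)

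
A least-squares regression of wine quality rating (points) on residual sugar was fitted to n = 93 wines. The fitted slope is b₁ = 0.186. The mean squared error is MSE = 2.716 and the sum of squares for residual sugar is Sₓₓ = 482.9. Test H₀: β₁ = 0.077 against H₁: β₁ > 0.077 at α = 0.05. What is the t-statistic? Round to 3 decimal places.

t = 1.453

SE(b₁) = √(MSE/Sₓₓ) = √(2.716/482.9) = 0.0749957.
t = (0.186 − 0.077) / 0.0749957 = 1.453.
df = n − 2 = 91.
One-sided p ≈ 0.0748, which is ≥ 0.05, so fail to reject H₀.
The data do not give significant evidence that the true slope on residual sugar exceeds 0.077 points per unit.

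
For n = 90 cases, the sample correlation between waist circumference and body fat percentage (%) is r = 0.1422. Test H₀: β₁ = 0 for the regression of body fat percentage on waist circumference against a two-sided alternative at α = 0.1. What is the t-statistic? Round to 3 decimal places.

t = r·√(n − 2)/√(1 − r²) = 0.1422·√88/√0.979779 = 1.348.
df = n − 2 = 88.
Two-sided p ≈ 0.1812, which is ≥ 0.1, so fail to reject H₀.
The data do not give significant evidence of a linear association between waist circumference and body fat percentage.

t = 1.348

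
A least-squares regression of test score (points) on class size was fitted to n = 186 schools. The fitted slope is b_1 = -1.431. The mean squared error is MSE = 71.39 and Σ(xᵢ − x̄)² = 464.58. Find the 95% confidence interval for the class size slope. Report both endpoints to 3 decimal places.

(-2.204, -0.658)

SE(b_1) = √(MSE/Sₓₓ) = √(71.39/464.58) = 0.392002.
df = n − 2 = 184.
t* = t_{0.025, 184} = 1.972941.
Margin = t* × SE = 1.972941 × 0.392002 = 0.77340.
CI: -1.431 ± 0.77340 → (-2.204, -0.658).
With 95% confidence, each one-unit increase in class size is associated with a change of between -2.204 and -0.658 points in test score.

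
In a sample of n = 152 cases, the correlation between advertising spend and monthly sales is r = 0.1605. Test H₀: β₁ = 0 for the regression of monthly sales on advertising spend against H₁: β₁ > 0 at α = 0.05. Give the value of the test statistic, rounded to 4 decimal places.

t = 1.9915

t = r·√(n − 2)/√(1 − r²) = 0.1605·√150/√0.97424 = 1.9915.
df = n − 2 = 150.
One-sided p ≈ 0.0241, which is < 0.05, so reject H₀.
There is evidence of a linear association between advertising spend and monthly sales.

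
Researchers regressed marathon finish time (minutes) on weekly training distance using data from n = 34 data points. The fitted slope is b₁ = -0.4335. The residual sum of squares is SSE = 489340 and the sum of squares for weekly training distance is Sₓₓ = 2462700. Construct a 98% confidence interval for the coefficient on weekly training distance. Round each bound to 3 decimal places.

MSE = SSE/(n − 2) = 489340/32 = 15291.9.
SE(b₁) = √(MSE/Sₓₓ) = √(15291.9/2462700) = 0.0787997.
df = n − 2 = 32.
t* = t_{0.01, 32} = 2.448678.
Margin = t* × SE = 2.448678 × 0.0787997 = 0.19296.
CI: -0.4335 ± 0.19296 → (-0.626, -0.241).
With 98% confidence, each one-unit increase in weekly training distance is associated with a change of between -0.626 and -0.241 minutes in marathon finish time.

(-0.626, -0.241)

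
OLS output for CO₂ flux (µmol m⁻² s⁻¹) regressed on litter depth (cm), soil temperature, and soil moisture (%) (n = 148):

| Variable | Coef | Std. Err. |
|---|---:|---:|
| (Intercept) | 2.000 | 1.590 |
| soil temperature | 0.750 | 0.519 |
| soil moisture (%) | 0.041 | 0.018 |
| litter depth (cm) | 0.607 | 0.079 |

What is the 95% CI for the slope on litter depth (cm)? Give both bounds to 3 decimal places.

(0.451, 0.763)

Read off: b = 0.607, SE = 0.079 for litter depth (cm).
df = n − k − 1 = 148 − 3 − 1 = 144.
t* = t_{0.025, 144} = 1.976575.
Margin = t* × SE = 1.976575 × 0.079 = 0.15615.
CI: 0.607 ± 0.15615 → (0.451, 0.763).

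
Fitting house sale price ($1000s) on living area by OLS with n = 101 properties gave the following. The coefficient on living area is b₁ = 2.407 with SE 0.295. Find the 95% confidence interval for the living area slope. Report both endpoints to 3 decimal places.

df = n − 2 = 101 − 2 = 99.
t* = t_{0.025, 99} = 1.984217.
Margin = t* × SE = 1.984217 × 0.295 = 0.58534.
CI: 2.407 ± 0.58534 → (1.822, 2.992).
With 95% confidence, each one-unit increase in living area is associated with a change of between 1.822 and 2.992 $1000s in house sale price.

(1.822, 2.992)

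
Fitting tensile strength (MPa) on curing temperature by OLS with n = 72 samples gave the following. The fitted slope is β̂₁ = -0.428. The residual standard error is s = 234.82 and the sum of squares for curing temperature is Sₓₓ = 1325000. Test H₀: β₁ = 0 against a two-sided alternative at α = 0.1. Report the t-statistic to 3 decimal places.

SE(β̂₁) = s/√Sₓₓ = 234.82/√1325000 = 0.203999.
t = -0.428 / 0.203999 = -2.098.
df = n − 2 = 70.
Two-sided p ≈ 0.0395, which is < 0.1, so reject H₀.
There is evidence that curing temperature is associated with tensile strength.

t = -2.098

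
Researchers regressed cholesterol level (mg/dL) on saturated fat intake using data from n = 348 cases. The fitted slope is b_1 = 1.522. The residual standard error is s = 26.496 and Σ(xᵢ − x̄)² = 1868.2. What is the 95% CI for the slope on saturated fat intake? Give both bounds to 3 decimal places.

(0.316, 2.728)

SE(b_1) = s/√Sₓₓ = 26.496/√1868.2 = 0.613012.
df = n − 2 = 346.
t* = t_{0.025, 346} = 1.966844.
Margin = t* × SE = 1.966844 × 0.613012 = 1.20570.
CI: 1.522 ± 1.20570 → (0.316, 2.728).
With 95% confidence, each one-unit increase in saturated fat intake is associated with a change of between 0.316 and 2.728 mg/dL in cholesterol level.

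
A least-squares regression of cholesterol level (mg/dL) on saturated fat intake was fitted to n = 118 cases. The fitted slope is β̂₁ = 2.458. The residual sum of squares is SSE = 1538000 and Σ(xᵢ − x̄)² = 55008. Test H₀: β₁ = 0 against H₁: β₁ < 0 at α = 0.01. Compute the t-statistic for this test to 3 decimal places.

t = 5.007

MSE = SSE/(n − 2) = 1538000/116 = 13258.6.
SE(β̂₁) = √(MSE/Sₓₓ) = √(13258.6/55008) = 0.490949.
t = 2.458 / 0.490949 = 5.007.
df = n − 2 = 116.
One-sided p ≈ 1.0000, which is ≥ 0.01, so fail to reject H₀.
The data do not give significant evidence that the true slope on saturated fat intake is negative.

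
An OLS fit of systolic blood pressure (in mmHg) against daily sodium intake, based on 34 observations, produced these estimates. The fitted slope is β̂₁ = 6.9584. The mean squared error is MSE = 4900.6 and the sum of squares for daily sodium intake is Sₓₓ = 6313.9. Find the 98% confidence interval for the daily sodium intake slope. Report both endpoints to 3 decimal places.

(4.801, 9.116)

SE(β̂₁) = √(MSE/Sₓₓ) = √(4900.6/6313.9) = 0.881.
df = n − 2 = 32.
t* = t_{0.01, 32} = 2.448678.
Margin = t* × SE = 2.448678 × 0.881 = 2.15728.
CI: 6.9584 ± 2.15728 → (4.801, 9.116).
With 98% confidence, each one-unit increase in daily sodium intake is associated with a change of between 4.801 and 9.116 mmHg in systolic blood pressure.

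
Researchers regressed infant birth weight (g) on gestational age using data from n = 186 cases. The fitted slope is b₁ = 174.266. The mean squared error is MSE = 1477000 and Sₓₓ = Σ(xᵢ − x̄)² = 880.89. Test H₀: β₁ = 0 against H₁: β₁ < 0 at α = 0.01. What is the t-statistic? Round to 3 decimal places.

t = 4.256

SE(b₁) = √(MSE/Sₓₓ) = √(1.477e+06/880.89) = 40.9477.
t = 174.266 / 40.9477 = 4.256.
df = n − 2 = 184.
One-sided p ≈ 1.0000, which is ≥ 0.01, so fail to reject H₀.
The data do not give significant evidence that the true slope on gestational age is negative.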